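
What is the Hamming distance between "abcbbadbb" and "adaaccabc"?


Comparing "abcbbadbb" and "adaaccabc" position by position:
  Position 0: 'a' vs 'a' => same
  Position 1: 'b' vs 'd' => differ
  Position 2: 'c' vs 'a' => differ
  Position 3: 'b' vs 'a' => differ
  Position 4: 'b' vs 'c' => differ
  Position 5: 'a' vs 'c' => differ
  Position 6: 'd' vs 'a' => differ
  Position 7: 'b' vs 'b' => same
  Position 8: 'b' vs 'c' => differ
Total differences (Hamming distance): 7

7


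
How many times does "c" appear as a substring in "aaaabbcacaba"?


Searching for "c" in "aaaabbcacaba"
Scanning each position:
  Position 0: "a" => no
  Position 1: "a" => no
  Position 2: "a" => no
  Position 3: "a" => no
  Position 4: "b" => no
  Position 5: "b" => no
  Position 6: "c" => MATCH
  Position 7: "a" => no
  Position 8: "c" => MATCH
  Position 9: "a" => no
  Position 10: "b" => no
  Position 11: "a" => no
Total occurrences: 2

2


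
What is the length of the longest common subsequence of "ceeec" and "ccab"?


LCS of "ceeec" and "ccab"
DP table:
           c    c    a    b
      0    0    0    0    0
  c   0    1    1    1    1
  e   0    1    1    1    1
  e   0    1    1    1    1
  e   0    1    1    1    1
  c   0    1    2    2    2
LCS length = dp[5][4] = 2

2


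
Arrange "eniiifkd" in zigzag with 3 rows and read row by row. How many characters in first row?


Zigzag "eniiifkd" into 3 rows:
Placing characters:
  'e' => row 0
  'n' => row 1
  'i' => row 2
  'i' => row 1
  'i' => row 0
  'f' => row 1
  'k' => row 2
  'd' => row 1
Rows:
  Row 0: "ei"
  Row 1: "nifd"
  Row 2: "ik"
First row length: 2

2


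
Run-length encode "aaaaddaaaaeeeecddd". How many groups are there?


Input: aaaaddaaaaeeeecddd
Scanning for consecutive runs:
  Group 1: 'a' x 4 (positions 0-3)
  Group 2: 'd' x 2 (positions 4-5)
  Group 3: 'a' x 4 (positions 6-9)
  Group 4: 'e' x 4 (positions 10-13)
  Group 5: 'c' x 1 (positions 14-14)
  Group 6: 'd' x 3 (positions 15-17)
Total groups: 6

6


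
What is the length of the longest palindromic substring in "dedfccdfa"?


Input: "dedfccdfa"
Checking substrings for palindromes:
  [0:3] "ded" (len 3) => palindrome
  [4:6] "cc" (len 2) => palindrome
Longest palindromic substring: "ded" with length 3

3


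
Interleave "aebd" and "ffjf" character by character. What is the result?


Interleaving "aebd" and "ffjf":
  Position 0: 'a' from first, 'f' from second => "af"
  Position 1: 'e' from first, 'f' from second => "ef"
  Position 2: 'b' from first, 'j' from second => "bj"
  Position 3: 'd' from first, 'f' from second => "df"
Result: afefbjdf

afefbjdf


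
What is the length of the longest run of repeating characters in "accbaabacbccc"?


Input: "accbaabacbccc"
Scanning for longest run:
  Position 1 ('c'): new char, reset run to 1
  Position 2 ('c'): continues run of 'c', length=2
  Position 3 ('b'): new char, reset run to 1
  Position 4 ('a'): new char, reset run to 1
  Position 5 ('a'): continues run of 'a', length=2
  Position 6 ('b'): new char, reset run to 1
  Position 7 ('a'): new char, reset run to 1
  Position 8 ('c'): new char, reset run to 1
  Position 9 ('b'): new char, reset run to 1
  Position 10 ('c'): new char, reset run to 1
  Position 11 ('c'): continues run of 'c', length=2
  Position 12 ('c'): continues run of 'c', length=3
Longest run: 'c' with length 3

3


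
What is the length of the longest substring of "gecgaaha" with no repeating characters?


Input: "gecgaaha"
Sliding window (track last position of each char):
  Position 0 ('g'): window [0,0] length 1 -- new best
  Position 1 ('e'): window [0,1] length 2 -- new best
  Position 2 ('c'): window [0,2] length 3 -- new best
  Position 3 ('g'): repeat (last at 0), move window start to 1
  Position 3 ('g'): window [1,3] length 3
  Position 4 ('a'): window [1,4] length 4 -- new best
  Position 5 ('a'): repeat (last at 4), move window start to 5
  Position 5 ('a'): window [5,5] length 1
  Position 6 ('h'): window [5,6] length 2
  Position 7 ('a'): repeat (last at 5), move window start to 6
  Position 7 ('a'): window [6,7] length 2
Longest substring with no repeats: "ecga" with length 4

4


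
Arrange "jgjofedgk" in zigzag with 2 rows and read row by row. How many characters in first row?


Zigzag "jgjofedgk" into 2 rows:
Placing characters:
  'j' => row 0
  'g' => row 1
  'j' => row 0
  'o' => row 1
  'f' => row 0
  'e' => row 1
  'd' => row 0
  'g' => row 1
  'k' => row 0
Rows:
  Row 0: "jjfdk"
  Row 1: "goeg"
First row length: 5

5


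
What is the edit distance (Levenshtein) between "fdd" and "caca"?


Computing edit distance: "fdd" -> "caca"
DP table:
           c    a    c    a
      0    1    2    3    4
  f   1    1    2    3    4
  d   2    2    2    3    4
  d   3    3    3    3    4
Edit distance = dp[3][4] = 4

4


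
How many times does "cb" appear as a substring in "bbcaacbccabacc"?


Searching for "cb" in "bbcaacbccabacc"
Scanning each position:
  Position 0: "bb" => no
  Position 1: "bc" => no
  Position 2: "ca" => no
  Position 3: "aa" => no
  Position 4: "ac" => no
  Position 5: "cb" => MATCH
  Position 6: "bc" => no
  Position 7: "cc" => no
  Position 8: "ca" => no
  Position 9: "ab" => no
  Position 10: "ba" => no
  Position 11: "ac" => no
  Position 12: "cc" => no
Total occurrences: 1

1


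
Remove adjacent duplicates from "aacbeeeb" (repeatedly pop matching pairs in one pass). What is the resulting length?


Input: aacbeeeb
Stack-based adjacent duplicate removal:
  Read 'a': push. Stack: a
  Read 'a': matches stack top 'a' => pop. Stack: (empty)
  Read 'c': push. Stack: c
  Read 'b': push. Stack: cb
  Read 'e': push. Stack: cbe
  Read 'e': matches stack top 'e' => pop. Stack: cb
  Read 'e': push. Stack: cbe
  Read 'b': push. Stack: cbeb
Final stack: "cbeb" (length 4)

4


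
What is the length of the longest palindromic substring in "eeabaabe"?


Input: "eeabaabe"
Checking substrings for palindromes:
  [3:7] "baab" (len 4) => palindrome
  [2:5] "aba" (len 3) => palindrome
  [0:2] "ee" (len 2) => palindrome
  [4:6] "aa" (len 2) => palindrome
Longest palindromic substring: "baab" with length 4

4


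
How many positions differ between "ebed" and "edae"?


Comparing "ebed" and "edae" position by position:
  Position 0: 'e' vs 'e' => same
  Position 1: 'b' vs 'd' => DIFFER
  Position 2: 'e' vs 'a' => DIFFER
  Position 3: 'd' vs 'e' => DIFFER
Positions that differ: 3

3


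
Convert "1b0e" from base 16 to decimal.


Input: "1b0e" in base 16
Positional expansion:
  Digit '1' (value 1) x 16^3 = 4096
  Digit 'b' (value 11) x 16^2 = 2816
  Digit '0' (value 0) x 16^1 = 0
  Digit 'e' (value 14) x 16^0 = 14
Sum = 6926

6926


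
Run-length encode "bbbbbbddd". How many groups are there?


Input: bbbbbbddd
Scanning for consecutive runs:
  Group 1: 'b' x 6 (positions 0-5)
  Group 2: 'd' x 3 (positions 6-8)
Total groups: 2

2


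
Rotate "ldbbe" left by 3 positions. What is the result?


Input: "ldbbe", rotate left by 3
First 3 characters: "ldb"
Remaining characters: "be"
Concatenate remaining + first: "be" + "ldb" = "beldb"

beldb


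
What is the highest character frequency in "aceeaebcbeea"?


Input: aceeaebcbeea
Character counts:
  'a': 3
  'b': 2
  'c': 2
  'e': 5
Maximum frequency: 5

5


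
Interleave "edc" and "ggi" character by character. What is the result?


Interleaving "edc" and "ggi":
  Position 0: 'e' from first, 'g' from second => "eg"
  Position 1: 'd' from first, 'g' from second => "dg"
  Position 2: 'c' from first, 'i' from second => "ci"
Result: egdgci

egdgci


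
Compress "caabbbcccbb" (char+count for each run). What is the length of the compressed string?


Input: caabbbcccbb
Runs:
  'c' x 1 => "c1"
  'a' x 2 => "a2"
  'b' x 3 => "b3"
  'c' x 3 => "c3"
  'b' x 2 => "b2"
Compressed: "c1a2b3c3b2"
Compressed length: 10

10


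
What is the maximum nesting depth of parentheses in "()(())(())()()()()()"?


Input: "()(())(())()()()()()"
Tracking depth:
  Position 0 '(': depth becomes 1
  Position 1 ')': depth becomes 0
  Position 2 '(': depth becomes 1
  Position 3 '(': depth becomes 2
  Position 4 ')': depth becomes 1
  Position 5 ')': depth becomes 0
  Position 6 '(': depth becomes 1
  Position 7 '(': depth becomes 2
  Position 8 ')': depth becomes 1
  Position 9 ')': depth becomes 0
  Position 10 '(': depth becomes 1
  Position 11 ')': depth becomes 0
  Position 12 '(': depth becomes 1
  Position 13 ')': depth becomes 0
  Position 14 '(': depth becomes 1
  Position 15 ')': depth becomes 0
  Position 16 '(': depth becomes 1
  Position 17 ')': depth becomes 0
  Position 18 '(': depth becomes 1
  Position 19 ')': depth becomes 0
Maximum depth reached: 2

2


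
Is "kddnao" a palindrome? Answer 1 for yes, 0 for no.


Input: kddnao
Reversed: oanddk
  Compare pos 0 ('k') with pos 5 ('o'): MISMATCH
  Compare pos 1 ('d') with pos 4 ('a'): MISMATCH
  Compare pos 2 ('d') with pos 3 ('n'): MISMATCH
Result: not a palindrome

0


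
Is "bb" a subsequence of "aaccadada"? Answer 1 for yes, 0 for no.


Check if "bb" is a subsequence of "aaccadada"
Greedy scan:
  Position 0 ('a'): no match needed
  Position 1 ('a'): no match needed
  Position 2 ('c'): no match needed
  Position 3 ('c'): no match needed
  Position 4 ('a'): no match needed
  Position 5 ('d'): no match needed
  Position 6 ('a'): no match needed
  Position 7 ('d'): no match needed
  Position 8 ('a'): no match needed
Only matched 0/2 characters => not a subsequence

0


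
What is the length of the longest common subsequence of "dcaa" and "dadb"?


LCS of "dcaa" and "dadb"
DP table:
           d    a    d    b
      0    0    0    0    0
  d   0    1    1    1    1
  c   0    1    1    1    1
  a   0    1    2    2    2
  a   0    1    2    2    2
LCS length = dp[4][4] = 2

2


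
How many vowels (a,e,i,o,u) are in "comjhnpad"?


Input: comjhnpad
Checking each character:
  'c' at position 0: consonant
  'o' at position 1: vowel (running total: 1)
  'm' at position 2: consonant
  'j' at position 3: consonant
  'h' at position 4: consonant
  'n' at position 5: consonant
  'p' at position 6: consonant
  'a' at position 7: vowel (running total: 2)
  'd' at position 8: consonant
Total vowels: 2

2


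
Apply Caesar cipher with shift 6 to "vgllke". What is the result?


Caesar cipher: shift "vgllke" by 6
  'v' (pos 21) + 6 = pos 1 = 'b'
  'g' (pos 6) + 6 = pos 12 = 'm'
  'l' (pos 11) + 6 = pos 17 = 'r'
  'l' (pos 11) + 6 = pos 17 = 'r'
  'k' (pos 10) + 6 = pos 16 = 'q'
  'e' (pos 4) + 6 = pos 10 = 'k'
Result: bmrrqk

bmrrqk


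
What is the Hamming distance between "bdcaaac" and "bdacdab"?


Comparing "bdcaaac" and "bdacdab" position by position:
  Position 0: 'b' vs 'b' => same
  Position 1: 'd' vs 'd' => same
  Position 2: 'c' vs 'a' => differ
  Position 3: 'a' vs 'c' => differ
  Position 4: 'a' vs 'd' => differ
  Position 5: 'a' vs 'a' => same
  Position 6: 'c' vs 'b' => differ
Total differences (Hamming distance): 4

4


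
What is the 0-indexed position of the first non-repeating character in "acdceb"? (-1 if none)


Input: acdceb
Character frequencies:
  'a': 1
  'b': 1
  'c': 2
  'd': 1
  'e': 1
Scanning left to right for freq == 1:
  Position 0 ('a'): unique! => answer = 0

0


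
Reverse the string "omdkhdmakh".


Input: omdkhdmakh
Reading characters right to left:
  Position 9: 'h'
  Position 8: 'k'
  Position 7: 'a'
  Position 6: 'm'
  Position 5: 'd'
  Position 4: 'h'
  Position 3: 'k'
  Position 2: 'd'
  Position 1: 'm'
  Position 0: 'o'
Reversed: hkamdhkdmo

hkamdhkdmo


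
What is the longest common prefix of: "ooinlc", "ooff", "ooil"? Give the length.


Words: ooinlc, ooff, ooil
  Position 0: all 'o' => match
  Position 1: all 'o' => match
  Position 2: ('i', 'f', 'i') => mismatch, stop
LCP = "oo" (length 2)

2


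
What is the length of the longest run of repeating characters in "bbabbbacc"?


Input: "bbabbbacc"
Scanning for longest run:
  Position 1 ('b'): continues run of 'b', length=2
  Position 2 ('a'): new char, reset run to 1
  Position 3 ('b'): new char, reset run to 1
  Position 4 ('b'): continues run of 'b', length=2
  Position 5 ('b'): continues run of 'b', length=3
  Position 6 ('a'): new char, reset run to 1
  Position 7 ('c'): new char, reset run to 1
  Position 8 ('c'): continues run of 'c', length=2
Longest run: 'b' with length 3

3


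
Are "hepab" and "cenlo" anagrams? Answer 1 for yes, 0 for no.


Strings: "hepab", "cenlo"
Sorted first:  abehp
Sorted second: celno
Differ at position 0: 'a' vs 'c' => not anagrams

0


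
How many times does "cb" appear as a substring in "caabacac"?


Searching for "cb" in "caabacac"
Scanning each position:
  Position 0: "ca" => no
  Position 1: "aa" => no
  Position 2: "ab" => no
  Position 3: "ba" => no
  Position 4: "ac" => no
  Position 5: "ca" => no
  Position 6: "ac" => no
Total occurrences: 0

0


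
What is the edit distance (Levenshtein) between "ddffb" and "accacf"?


Computing edit distance: "ddffb" -> "accacf"
DP table:
           a    c    c    a    c    f
      0    1    2    3    4    5    6
  d   1    1    2    3    4    5    6
  d   2    2    2    3    4    5    6
  f   3    3    3    3    4    5    5
  f   4    4    4    4    4    5    5
  b   5    5    5    5    5    5    6
Edit distance = dp[5][6] = 6

6


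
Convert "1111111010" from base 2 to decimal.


Input: "1111111010" in base 2
Positional expansion:
  Digit '1' (value 1) x 2^9 = 512
  Digit '1' (value 1) x 2^8 = 256
  Digit '1' (value 1) x 2^7 = 128
  Digit '1' (value 1) x 2^6 = 64
  Digit '1' (value 1) x 2^5 = 32
  Digit '1' (value 1) x 2^4 = 16
  Digit '1' (value 1) x 2^3 = 8
  Digit '0' (value 0) x 2^2 = 0
  Digit '1' (value 1) x 2^1 = 2
  Digit '0' (value 0) x 2^0 = 0
Sum = 1018

1018


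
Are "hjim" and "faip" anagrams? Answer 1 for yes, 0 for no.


Strings: "hjim", "faip"
Sorted first:  hijm
Sorted second: afip
Differ at position 0: 'h' vs 'a' => not anagrams

0


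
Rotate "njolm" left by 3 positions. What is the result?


Input: "njolm", rotate left by 3
First 3 characters: "njo"
Remaining characters: "lm"
Concatenate remaining + first: "lm" + "njo" = "lmnjo"

lmnjo


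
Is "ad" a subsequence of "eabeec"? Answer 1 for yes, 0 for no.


Check if "ad" is a subsequence of "eabeec"
Greedy scan:
  Position 0 ('e'): no match needed
  Position 1 ('a'): matches sub[0] = 'a'
  Position 2 ('b'): no match needed
  Position 3 ('e'): no match needed
  Position 4 ('e'): no match needed
  Position 5 ('c'): no match needed
Only matched 1/2 characters => not a subsequence

0


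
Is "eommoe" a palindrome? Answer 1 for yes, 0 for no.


Input: eommoe
Reversed: eommoe
  Compare pos 0 ('e') with pos 5 ('e'): match
  Compare pos 1 ('o') with pos 4 ('o'): match
  Compare pos 2 ('m') with pos 3 ('m'): match
Result: palindrome

1


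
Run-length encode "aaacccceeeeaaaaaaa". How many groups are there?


Input: aaacccceeeeaaaaaaa
Scanning for consecutive runs:
  Group 1: 'a' x 3 (positions 0-2)
  Group 2: 'c' x 4 (positions 3-6)
  Group 3: 'e' x 4 (positions 7-10)
  Group 4: 'a' x 7 (positions 11-17)
Total groups: 4

4


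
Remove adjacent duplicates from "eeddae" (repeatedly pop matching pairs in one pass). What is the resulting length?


Input: eeddae
Stack-based adjacent duplicate removal:
  Read 'e': push. Stack: e
  Read 'e': matches stack top 'e' => pop. Stack: (empty)
  Read 'd': push. Stack: d
  Read 'd': matches stack top 'd' => pop. Stack: (empty)
  Read 'a': push. Stack: a
  Read 'e': push. Stack: ae
Final stack: "ae" (length 2)

2


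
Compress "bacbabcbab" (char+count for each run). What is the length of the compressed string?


Input: bacbabcbab
Runs:
  'b' x 1 => "b1"
  'a' x 1 => "a1"
  'c' x 1 => "c1"
  'b' x 1 => "b1"
  'a' x 1 => "a1"
  'b' x 1 => "b1"
  'c' x 1 => "c1"
  'b' x 1 => "b1"
  'a' x 1 => "a1"
  'b' x 1 => "b1"
Compressed: "b1a1c1b1a1b1c1b1a1b1"
Compressed length: 20

20


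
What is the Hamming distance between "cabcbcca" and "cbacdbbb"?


Comparing "cabcbcca" and "cbacdbbb" position by position:
  Position 0: 'c' vs 'c' => same
  Position 1: 'a' vs 'b' => differ
  Position 2: 'b' vs 'a' => differ
  Position 3: 'c' vs 'c' => same
  Position 4: 'b' vs 'd' => differ
  Position 5: 'c' vs 'b' => differ
  Position 6: 'c' vs 'b' => differ
  Position 7: 'a' vs 'b' => differ
Total differences (Hamming distance): 6

6


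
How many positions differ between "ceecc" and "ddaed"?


Comparing "ceecc" and "ddaed" position by position:
  Position 0: 'c' vs 'd' => DIFFER
  Position 1: 'e' vs 'd' => DIFFER
  Position 2: 'e' vs 'a' => DIFFER
  Position 3: 'c' vs 'e' => DIFFER
  Position 4: 'c' vs 'd' => DIFFER
Positions that differ: 5

5


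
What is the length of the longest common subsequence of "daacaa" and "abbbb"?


LCS of "daacaa" and "abbbb"
DP table:
           a    b    b    b    b
      0    0    0    0    0    0
  d   0    0    0    0    0    0
  a   0    1    1    1    1    1
  a   0    1    1    1    1    1
  c   0    1    1    1    1    1
  a   0    1    1    1    1    1
  a   0    1    1    1    1    1
LCS length = dp[6][5] = 1

1


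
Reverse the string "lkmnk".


Input: lkmnk
Reading characters right to left:
  Position 4: 'k'
  Position 3: 'n'
  Position 2: 'm'
  Position 1: 'k'
  Position 0: 'l'
Reversed: knmkl

knmkl


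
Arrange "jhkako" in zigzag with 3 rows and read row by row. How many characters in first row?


Zigzag "jhkako" into 3 rows:
Placing characters:
  'j' => row 0
  'h' => row 1
  'k' => row 2
  'a' => row 1
  'k' => row 0
  'o' => row 1
Rows:
  Row 0: "jk"
  Row 1: "hao"
  Row 2: "k"
First row length: 2

2


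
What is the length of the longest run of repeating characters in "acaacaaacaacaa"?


Input: "acaacaaacaacaa"
Scanning for longest run:
  Position 1 ('c'): new char, reset run to 1
  Position 2 ('a'): new char, reset run to 1
  Position 3 ('a'): continues run of 'a', length=2
  Position 4 ('c'): new char, reset run to 1
  Position 5 ('a'): new char, reset run to 1
  Position 6 ('a'): continues run of 'a', length=2
  Position 7 ('a'): continues run of 'a', length=3
  Position 8 ('c'): new char, reset run to 1
  Position 9 ('a'): new char, reset run to 1
  Position 10 ('a'): continues run of 'a', length=2
  Position 11 ('c'): new char, reset run to 1
  Position 12 ('a'): new char, reset run to 1
  Position 13 ('a'): continues run of 'a', length=2
Longest run: 'a' with length 3

3


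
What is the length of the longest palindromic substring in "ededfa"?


Input: "ededfa"
Checking substrings for palindromes:
  [0:3] "ede" (len 3) => palindrome
  [1:4] "ded" (len 3) => palindrome
Longest palindromic substring: "ede" with length 3

3


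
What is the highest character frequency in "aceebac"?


Input: aceebac
Character counts:
  'a': 2
  'b': 1
  'c': 2
  'e': 2
Maximum frequency: 2

2


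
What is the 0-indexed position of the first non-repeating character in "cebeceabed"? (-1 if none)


Input: cebeceabed
Character frequencies:
  'a': 1
  'b': 2
  'c': 2
  'd': 1
  'e': 4
Scanning left to right for freq == 1:
  Position 0 ('c'): freq=2, skip
  Position 1 ('e'): freq=4, skip
  Position 2 ('b'): freq=2, skip
  Position 3 ('e'): freq=4, skip
  Position 4 ('c'): freq=2, skip
  Position 5 ('e'): freq=4, skip
  Position 6 ('a'): unique! => answer = 6

6


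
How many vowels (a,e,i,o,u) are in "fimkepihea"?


Input: fimkepihea
Checking each character:
  'f' at position 0: consonant
  'i' at position 1: vowel (running total: 1)
  'm' at position 2: consonant
  'k' at position 3: consonant
  'e' at position 4: vowel (running total: 2)
  'p' at position 5: consonant
  'i' at position 6: vowel (running total: 3)
  'h' at position 7: consonant
  'e' at position 8: vowel (running total: 4)
  'a' at position 9: vowel (running total: 5)
Total vowels: 5

5


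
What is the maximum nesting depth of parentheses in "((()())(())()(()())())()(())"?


Input: "((()())(())()(()())())()(())"
Tracking depth:
  Position 0 '(': depth becomes 1
  Position 1 '(': depth becomes 2
  Position 2 '(': depth becomes 3
  Position 3 ')': depth becomes 2
  Position 4 '(': depth becomes 3
  Position 5 ')': depth becomes 2
  Position 6 ')': depth becomes 1
  Position 7 '(': depth becomes 2
  Position 8 '(': depth becomes 3
  Position 9 ')': depth becomes 2
  Position 10 ')': depth becomes 1
  Position 11 '(': depth becomes 2
  Position 12 ')': depth becomes 1
  Position 13 '(': depth becomes 2
  Position 14 '(': depth becomes 3
  Position 15 ')': depth becomes 2
  Position 16 '(': depth becomes 3
  Position 17 ')': depth becomes 2
  Position 18 ')': depth becomes 1
  Position 19 '(': depth becomes 2
  Position 20 ')': depth becomes 1
  Position 21 ')': depth becomes 0
  Position 22 '(': depth becomes 1
  Position 23 ')': depth becomes 0
  Position 24 '(': depth becomes 1
  Position 25 '(': depth becomes 2
  Position 26 ')': depth becomes 1
  Position 27 ')': depth becomes 0
Maximum depth reached: 3

3


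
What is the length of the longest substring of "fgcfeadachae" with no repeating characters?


Input: "fgcfeadachae"
Sliding window (track last position of each char):
  Position 0 ('f'): window [0,0] length 1 -- new best
  Position 1 ('g'): window [0,1] length 2 -- new best
  Position 2 ('c'): window [0,2] length 3 -- new best
  Position 3 ('f'): repeat (last at 0), move window start to 1
  Position 3 ('f'): window [1,3] length 3
  Position 4 ('e'): window [1,4] length 4 -- new best
  Position 5 ('a'): window [1,5] length 5 -- new best
  Position 6 ('d'): window [1,6] length 6 -- new best
  Position 7 ('a'): repeat (last at 5), move window start to 6
  Position 7 ('a'): window [6,7] length 2
  Position 8 ('c'): window [6,8] length 3
  Position 9 ('h'): window [6,9] length 4
  Position 10 ('a'): repeat (last at 7), move window start to 8
  Position 10 ('a'): window [8,10] length 3
  Position 11 ('e'): window [8,11] length 4
Longest substring with no repeats: "gcfead" with length 6

6


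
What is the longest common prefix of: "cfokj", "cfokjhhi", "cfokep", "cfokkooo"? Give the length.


Words: cfokj, cfokjhhi, cfokep, cfokkooo
  Position 0: all 'c' => match
  Position 1: all 'f' => match
  Position 2: all 'o' => match
  Position 3: all 'k' => match
  Position 4: ('j', 'j', 'e', 'k') => mismatch, stop
LCP = "cfok" (length 4)

4


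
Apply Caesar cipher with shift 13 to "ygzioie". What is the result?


Caesar cipher: shift "ygzioie" by 13
  'y' (pos 24) + 13 = pos 11 = 'l'
  'g' (pos 6) + 13 = pos 19 = 't'
  'z' (pos 25) + 13 = pos 12 = 'm'
  'i' (pos 8) + 13 = pos 21 = 'v'
  'o' (pos 14) + 13 = pos 1 = 'b'
  'i' (pos 8) + 13 = pos 21 = 'v'
  'e' (pos 4) + 13 = pos 17 = 'r'
Result: ltmvbvr

ltmvbvr


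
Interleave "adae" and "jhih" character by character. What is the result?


Interleaving "adae" and "jhih":
  Position 0: 'a' from first, 'j' from second => "aj"
  Position 1: 'd' from first, 'h' from second => "dh"
  Position 2: 'a' from first, 'i' from second => "ai"
  Position 3: 'e' from first, 'h' from second => "eh"
Result: ajdhaieh

ajdhaieh


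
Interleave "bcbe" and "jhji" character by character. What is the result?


Interleaving "bcbe" and "jhji":
  Position 0: 'b' from first, 'j' from second => "bj"
  Position 1: 'c' from first, 'h' from second => "ch"
  Position 2: 'b' from first, 'j' from second => "bj"
  Position 3: 'e' from first, 'i' from second => "ei"
Result: bjchbjei

bjchbjei


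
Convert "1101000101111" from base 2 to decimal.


Input: "1101000101111" in base 2
Positional expansion:
  Digit '1' (value 1) x 2^12 = 4096
  Digit '1' (value 1) x 2^11 = 2048
  Digit '0' (value 0) x 2^10 = 0
  Digit '1' (value 1) x 2^9 = 512
  Digit '0' (value 0) x 2^8 = 0
  Digit '0' (value 0) x 2^7 = 0
  Digit '0' (value 0) x 2^6 = 0
  Digit '1' (value 1) x 2^5 = 32
  Digit '0' (value 0) x 2^4 = 0
  Digit '1' (value 1) x 2^3 = 8
  Digit '1' (value 1) x 2^2 = 4
  Digit '1' (value 1) x 2^1 = 2
  Digit '1' (value 1) x 2^0 = 1
Sum = 6703

6703


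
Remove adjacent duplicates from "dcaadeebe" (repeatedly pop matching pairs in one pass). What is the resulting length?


Input: dcaadeebe
Stack-based adjacent duplicate removal:
  Read 'd': push. Stack: d
  Read 'c': push. Stack: dc
  Read 'a': push. Stack: dca
  Read 'a': matches stack top 'a' => pop. Stack: dc
  Read 'd': push. Stack: dcd
  Read 'e': push. Stack: dcde
  Read 'e': matches stack top 'e' => pop. Stack: dcd
  Read 'b': push. Stack: dcdb
  Read 'e': push. Stack: dcdbe
Final stack: "dcdbe" (length 5)

5


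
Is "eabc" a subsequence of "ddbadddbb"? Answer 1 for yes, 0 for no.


Check if "eabc" is a subsequence of "ddbadddbb"
Greedy scan:
  Position 0 ('d'): no match needed
  Position 1 ('d'): no match needed
  Position 2 ('b'): no match needed
  Position 3 ('a'): no match needed
  Position 4 ('d'): no match needed
  Position 5 ('d'): no match needed
  Position 6 ('d'): no match needed
  Position 7 ('b'): no match needed
  Position 8 ('b'): no match needed
Only matched 0/4 characters => not a subsequence

0


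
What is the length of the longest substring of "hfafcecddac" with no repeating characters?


Input: "hfafcecddac"
Sliding window (track last position of each char):
  Position 0 ('h'): window [0,0] length 1 -- new best
  Position 1 ('f'): window [0,1] length 2 -- new best
  Position 2 ('a'): window [0,2] length 3 -- new best
  Position 3 ('f'): repeat (last at 1), move window start to 2
  Position 3 ('f'): window [2,3] length 2
  Position 4 ('c'): window [2,4] length 3
  Position 5 ('e'): window [2,5] length 4 -- new best
  Position 6 ('c'): repeat (last at 4), move window start to 5
  Position 6 ('c'): window [5,6] length 2
  Position 7 ('d'): window [5,7] length 3
  Position 8 ('d'): repeat (last at 7), move window start to 8
  Position 8 ('d'): window [8,8] length 1
  Position 9 ('a'): window [8,9] length 2
  Position 10 ('c'): window [8,10] length 3
Longest substring with no repeats: "afce" with length 4

4


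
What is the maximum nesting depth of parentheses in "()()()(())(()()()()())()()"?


Input: "()()()(())(()()()()())()()"
Tracking depth:
  Position 0 '(': depth becomes 1
  Position 1 ')': depth becomes 0
  Position 2 '(': depth becomes 1
  Position 3 ')': depth becomes 0
  Position 4 '(': depth becomes 1
  Position 5 ')': depth becomes 0
  Position 6 '(': depth becomes 1
  Position 7 '(': depth becomes 2
  Position 8 ')': depth becomes 1
  Position 9 ')': depth becomes 0
  Position 10 '(': depth becomes 1
  Position 11 '(': depth becomes 2
  Position 12 ')': depth becomes 1
  Position 13 '(': depth becomes 2
  Position 14 ')': depth becomes 1
  Position 15 '(': depth becomes 2
  Position 16 ')': depth becomes 1
  Position 17 '(': depth becomes 2
  Position 18 ')': depth becomes 1
  Position 19 '(': depth becomes 2
  Position 20 ')': depth becomes 1
  Position 21 ')': depth becomes 0
  Position 22 '(': depth becomes 1
  Position 23 ')': depth becomes 0
  Position 24 '(': depth becomes 1
  Position 25 ')': depth becomes 0
Maximum depth reached: 2

2


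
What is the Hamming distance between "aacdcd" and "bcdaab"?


Comparing "aacdcd" and "bcdaab" position by position:
  Position 0: 'a' vs 'b' => differ
  Position 1: 'a' vs 'c' => differ
  Position 2: 'c' vs 'd' => differ
  Position 3: 'd' vs 'a' => differ
  Position 4: 'c' vs 'a' => differ
  Position 5: 'd' vs 'b' => differ
Total differences (Hamming distance): 6

6


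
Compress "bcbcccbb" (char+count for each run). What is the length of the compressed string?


Input: bcbcccbb
Runs:
  'b' x 1 => "b1"
  'c' x 1 => "c1"
  'b' x 1 => "b1"
  'c' x 3 => "c3"
  'b' x 2 => "b2"
Compressed: "b1c1b1c3b2"
Compressed length: 10

10


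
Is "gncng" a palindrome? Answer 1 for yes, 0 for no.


Input: gncng
Reversed: gncng
  Compare pos 0 ('g') with pos 4 ('g'): match
  Compare pos 1 ('n') with pos 3 ('n'): match
Result: palindrome

1


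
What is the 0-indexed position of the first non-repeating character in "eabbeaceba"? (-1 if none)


Input: eabbeaceba
Character frequencies:
  'a': 3
  'b': 3
  'c': 1
  'e': 3
Scanning left to right for freq == 1:
  Position 0 ('e'): freq=3, skip
  Position 1 ('a'): freq=3, skip
  Position 2 ('b'): freq=3, skip
  Position 3 ('b'): freq=3, skip
  Position 4 ('e'): freq=3, skip
  Position 5 ('a'): freq=3, skip
  Position 6 ('c'): unique! => answer = 6

6


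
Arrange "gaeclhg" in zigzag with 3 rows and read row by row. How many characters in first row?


Zigzag "gaeclhg" into 3 rows:
Placing characters:
  'g' => row 0
  'a' => row 1
  'e' => row 2
  'c' => row 1
  'l' => row 0
  'h' => row 1
  'g' => row 2
Rows:
  Row 0: "gl"
  Row 1: "ach"
  Row 2: "eg"
First row length: 2

2


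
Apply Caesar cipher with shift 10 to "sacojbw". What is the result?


Caesar cipher: shift "sacojbw" by 10
  's' (pos 18) + 10 = pos 2 = 'c'
  'a' (pos 0) + 10 = pos 10 = 'k'
  'c' (pos 2) + 10 = pos 12 = 'm'
  'o' (pos 14) + 10 = pos 24 = 'y'
  'j' (pos 9) + 10 = pos 19 = 't'
  'b' (pos 1) + 10 = pos 11 = 'l'
  'w' (pos 22) + 10 = pos 6 = 'g'
Result: ckmytlg

ckmytlg


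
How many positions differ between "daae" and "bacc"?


Comparing "daae" and "bacc" position by position:
  Position 0: 'd' vs 'b' => DIFFER
  Position 1: 'a' vs 'a' => same
  Position 2: 'a' vs 'c' => DIFFER
  Position 3: 'e' vs 'c' => DIFFER
Positions that differ: 3

3


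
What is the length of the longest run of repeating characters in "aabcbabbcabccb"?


Input: "aabcbabbcabccb"
Scanning for longest run:
  Position 1 ('a'): continues run of 'a', length=2
  Position 2 ('b'): new char, reset run to 1
  Position 3 ('c'): new char, reset run to 1
  Position 4 ('b'): new char, reset run to 1
  Position 5 ('a'): new char, reset run to 1
  Position 6 ('b'): new char, reset run to 1
  Position 7 ('b'): continues run of 'b', length=2
  Position 8 ('c'): new char, reset run to 1
  Position 9 ('a'): new char, reset run to 1
  Position 10 ('b'): new char, reset run to 1
  Position 11 ('c'): new char, reset run to 1
  Position 12 ('c'): continues run of 'c', length=2
  Position 13 ('b'): new char, reset run to 1
Longest run: 'a' with length 2

2


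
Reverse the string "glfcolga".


Input: glfcolga
Reading characters right to left:
  Position 7: 'a'
  Position 6: 'g'
  Position 5: 'l'
  Position 4: 'o'
  Position 3: 'c'
  Position 2: 'f'
  Position 1: 'l'
  Position 0: 'g'
Reversed: aglocflg

aglocflg


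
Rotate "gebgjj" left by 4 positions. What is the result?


Input: "gebgjj", rotate left by 4
First 4 characters: "gebg"
Remaining characters: "jj"
Concatenate remaining + first: "jj" + "gebg" = "jjgebg"

jjgebg


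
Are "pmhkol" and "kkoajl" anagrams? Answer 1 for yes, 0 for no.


Strings: "pmhkol", "kkoajl"
Sorted first:  hklmop
Sorted second: ajkklo
Differ at position 0: 'h' vs 'a' => not anagrams

0


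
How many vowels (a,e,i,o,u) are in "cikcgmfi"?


Input: cikcgmfi
Checking each character:
  'c' at position 0: consonant
  'i' at position 1: vowel (running total: 1)
  'k' at position 2: consonant
  'c' at position 3: consonant
  'g' at position 4: consonant
  'm' at position 5: consonant
  'f' at position 6: consonant
  'i' at position 7: vowel (running total: 2)
Total vowels: 2

2


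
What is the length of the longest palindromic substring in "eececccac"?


Input: "eececccac"
Checking substrings for palindromes:
  [1:4] "ece" (len 3) => palindrome
  [2:5] "cec" (len 3) => palindrome
  [4:7] "ccc" (len 3) => palindrome
  [6:9] "cac" (len 3) => palindrome
  [0:2] "ee" (len 2) => palindrome
  [4:6] "cc" (len 2) => palindrome
Longest palindromic substring: "ece" with length 3

3


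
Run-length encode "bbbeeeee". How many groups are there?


Input: bbbeeeee
Scanning for consecutive runs:
  Group 1: 'b' x 3 (positions 0-2)
  Group 2: 'e' x 5 (positions 3-7)
Total groups: 2

2


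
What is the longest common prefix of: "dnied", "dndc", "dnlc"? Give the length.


Words: dnied, dndc, dnlc
  Position 0: all 'd' => match
  Position 1: all 'n' => match
  Position 2: ('i', 'd', 'l') => mismatch, stop
LCP = "dn" (length 2)

2


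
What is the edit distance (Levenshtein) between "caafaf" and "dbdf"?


Computing edit distance: "caafaf" -> "dbdf"
DP table:
           d    b    d    f
      0    1    2    3    4
  c   1    1    2    3    4
  a   2    2    2    3    4
  a   3    3    3    3    4
  f   4    4    4    4    3
  a   5    5    5    5    4
  f   6    6    6    6    5
Edit distance = dp[6][4] = 5

5


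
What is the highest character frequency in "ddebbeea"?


Input: ddebbeea
Character counts:
  'a': 1
  'b': 2
  'd': 2
  'e': 3
Maximum frequency: 3

3


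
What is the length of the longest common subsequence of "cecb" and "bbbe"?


LCS of "cecb" and "bbbe"
DP table:
           b    b    b    e
      0    0    0    0    0
  c   0    0    0    0    0
  e   0    0    0    0    1
  c   0    0    0    0    1
  b   0    1    1    1    1
LCS length = dp[4][4] = 1

1


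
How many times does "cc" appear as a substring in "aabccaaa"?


Searching for "cc" in "aabccaaa"
Scanning each position:
  Position 0: "aa" => no
  Position 1: "ab" => no
  Position 2: "bc" => no
  Position 3: "cc" => MATCH
  Position 4: "ca" => no
  Position 5: "aa" => no
  Position 6: "aa" => no
Total occurrences: 1

1


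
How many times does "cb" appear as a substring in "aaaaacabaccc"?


Searching for "cb" in "aaaaacabaccc"
Scanning each position:
  Position 0: "aa" => no
  Position 1: "aa" => no
  Position 2: "aa" => no
  Position 3: "aa" => no
  Position 4: "ac" => no
  Position 5: "ca" => no
  Position 6: "ab" => no
  Position 7: "ba" => no
  Position 8: "ac" => no
  Position 9: "cc" => no
  Position 10: "cc" => no
Total occurrences: 0

0


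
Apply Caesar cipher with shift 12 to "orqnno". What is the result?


Caesar cipher: shift "orqnno" by 12
  'o' (pos 14) + 12 = pos 0 = 'a'
  'r' (pos 17) + 12 = pos 3 = 'd'
  'q' (pos 16) + 12 = pos 2 = 'c'
  'n' (pos 13) + 12 = pos 25 = 'z'
  'n' (pos 13) + 12 = pos 25 = 'z'
  'o' (pos 14) + 12 = pos 0 = 'a'
Result: adczza

adczza


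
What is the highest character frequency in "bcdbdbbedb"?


Input: bcdbdbbedb
Character counts:
  'b': 5
  'c': 1
  'd': 3
  'e': 1
Maximum frequency: 5

5


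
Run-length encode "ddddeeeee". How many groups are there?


Input: ddddeeeee
Scanning for consecutive runs:
  Group 1: 'd' x 4 (positions 0-3)
  Group 2: 'e' x 5 (positions 4-8)
Total groups: 2

2


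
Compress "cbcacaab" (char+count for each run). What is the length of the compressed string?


Input: cbcacaab
Runs:
  'c' x 1 => "c1"
  'b' x 1 => "b1"
  'c' x 1 => "c1"
  'a' x 1 => "a1"
  'c' x 1 => "c1"
  'a' x 2 => "a2"
  'b' x 1 => "b1"
Compressed: "c1b1c1a1c1a2b1"
Compressed length: 14

14


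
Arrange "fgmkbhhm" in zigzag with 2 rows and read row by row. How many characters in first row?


Zigzag "fgmkbhhm" into 2 rows:
Placing characters:
  'f' => row 0
  'g' => row 1
  'm' => row 0
  'k' => row 1
  'b' => row 0
  'h' => row 1
  'h' => row 0
  'm' => row 1
Rows:
  Row 0: "fmbh"
  Row 1: "gkhm"
First row length: 4

4


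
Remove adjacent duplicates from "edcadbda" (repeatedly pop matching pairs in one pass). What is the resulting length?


Input: edcadbda
Stack-based adjacent duplicate removal:
  Read 'e': push. Stack: e
  Read 'd': push. Stack: ed
  Read 'c': push. Stack: edc
  Read 'a': push. Stack: edca
  Read 'd': push. Stack: edcad
  Read 'b': push. Stack: edcadb
  Read 'd': push. Stack: edcadbd
  Read 'a': push. Stack: edcadbda
Final stack: "edcadbda" (length 8)

8


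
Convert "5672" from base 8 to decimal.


Input: "5672" in base 8
Positional expansion:
  Digit '5' (value 5) x 8^3 = 2560
  Digit '6' (value 6) x 8^2 = 384
  Digit '7' (value 7) x 8^1 = 56
  Digit '2' (value 2) x 8^0 = 2
Sum = 3002

3002


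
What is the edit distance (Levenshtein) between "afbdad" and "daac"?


Computing edit distance: "afbdad" -> "daac"
DP table:
           d    a    a    c
      0    1    2    3    4
  a   1    1    1    2    3
  f   2    2    2    2    3
  b   3    3    3    3    3
  d   4    3    4    4    4
  a   5    4    3    4    5
  d   6    5    4    4    5
Edit distance = dp[6][4] = 5

5


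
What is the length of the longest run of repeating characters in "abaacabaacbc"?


Input: "abaacabaacbc"
Scanning for longest run:
  Position 1 ('b'): new char, reset run to 1
  Position 2 ('a'): new char, reset run to 1
  Position 3 ('a'): continues run of 'a', length=2
  Position 4 ('c'): new char, reset run to 1
  Position 5 ('a'): new char, reset run to 1
  Position 6 ('b'): new char, reset run to 1
  Position 7 ('a'): new char, reset run to 1
  Position 8 ('a'): continues run of 'a', length=2
  Position 9 ('c'): new char, reset run to 1
  Position 10 ('b'): new char, reset run to 1
  Position 11 ('c'): new char, reset run to 1
Longest run: 'a' with length 2

2


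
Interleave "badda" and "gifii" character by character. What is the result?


Interleaving "badda" and "gifii":
  Position 0: 'b' from first, 'g' from second => "bg"
  Position 1: 'a' from first, 'i' from second => "ai"
  Position 2: 'd' from first, 'f' from second => "df"
  Position 3: 'd' from first, 'i' from second => "di"
  Position 4: 'a' from first, 'i' from second => "ai"
Result: bgaidfdiai

bgaidfdiai


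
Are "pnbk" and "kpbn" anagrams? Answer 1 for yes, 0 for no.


Strings: "pnbk", "kpbn"
Sorted first:  bknp
Sorted second: bknp
Sorted forms match => anagrams

1


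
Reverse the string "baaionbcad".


Input: baaionbcad
Reading characters right to left:
  Position 9: 'd'
  Position 8: 'a'
  Position 7: 'c'
  Position 6: 'b'
  Position 5: 'n'
  Position 4: 'o'
  Position 3: 'i'
  Position 2: 'a'
  Position 1: 'a'
  Position 0: 'b'
Reversed: dacbnoiaab

dacbnoiaab


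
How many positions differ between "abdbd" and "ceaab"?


Comparing "abdbd" and "ceaab" position by position:
  Position 0: 'a' vs 'c' => DIFFER
  Position 1: 'b' vs 'e' => DIFFER
  Position 2: 'd' vs 'a' => DIFFER
  Position 3: 'b' vs 'a' => DIFFER
  Position 4: 'd' vs 'b' => DIFFER
Positions that differ: 5

5


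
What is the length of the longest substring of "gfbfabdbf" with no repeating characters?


Input: "gfbfabdbf"
Sliding window (track last position of each char):
  Position 0 ('g'): window [0,0] length 1 -- new best
  Position 1 ('f'): window [0,1] length 2 -- new best
  Position 2 ('b'): window [0,2] length 3 -- new best
  Position 3 ('f'): repeat (last at 1), move window start to 2
  Position 3 ('f'): window [2,3] length 2
  Position 4 ('a'): window [2,4] length 3
  Position 5 ('b'): repeat (last at 2), move window start to 3
  Position 5 ('b'): window [3,5] length 3
  Position 6 ('d'): window [3,6] length 4 -- new best
  Position 7 ('b'): repeat (last at 5), move window start to 6
  Position 7 ('b'): window [6,7] length 2
  Position 8 ('f'): window [6,8] length 3
Longest substring with no repeats: "fabd" with length 4

4


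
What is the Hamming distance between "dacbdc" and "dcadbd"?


Comparing "dacbdc" and "dcadbd" position by position:
  Position 0: 'd' vs 'd' => same
  Position 1: 'a' vs 'c' => differ
  Position 2: 'c' vs 'a' => differ
  Position 3: 'b' vs 'd' => differ
  Position 4: 'd' vs 'b' => differ
  Position 5: 'c' vs 'd' => differ
Total differences (Hamming distance): 5

5


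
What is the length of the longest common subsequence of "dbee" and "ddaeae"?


LCS of "dbee" and "ddaeae"
DP table:
           d    d    a    e    a    e
      0    0    0    0    0    0    0
  d   0    1    1    1    1    1    1
  b   0    1    1    1    1    1    1
  e   0    1    1    1    2    2    2
  e   0    1    1    1    2    2    3
LCS length = dp[4][6] = 3

3


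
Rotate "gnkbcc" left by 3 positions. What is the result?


Input: "gnkbcc", rotate left by 3
First 3 characters: "gnk"
Remaining characters: "bcc"
Concatenate remaining + first: "bcc" + "gnk" = "bccgnk"

bccgnk


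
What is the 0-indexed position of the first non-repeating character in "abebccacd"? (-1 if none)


Input: abebccacd
Character frequencies:
  'a': 2
  'b': 2
  'c': 3
  'd': 1
  'e': 1
Scanning left to right for freq == 1:
  Position 0 ('a'): freq=2, skip
  Position 1 ('b'): freq=2, skip
  Position 2 ('e'): unique! => answer = 2

2
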